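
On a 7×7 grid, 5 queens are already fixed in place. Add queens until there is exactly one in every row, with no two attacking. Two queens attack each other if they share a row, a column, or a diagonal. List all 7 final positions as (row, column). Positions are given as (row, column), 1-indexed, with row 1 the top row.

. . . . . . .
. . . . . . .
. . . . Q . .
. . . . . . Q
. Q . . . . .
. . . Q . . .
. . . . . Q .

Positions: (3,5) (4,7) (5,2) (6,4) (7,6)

Row 1: attacked by (3,5)→{3,5,7}; (4,7)→{4,7}; (5,2)→{2,6}; (6,4)→{4}; (7,6)→{6}. Safe: 1. Place at column 1.
Row 2: attacked by (1,1)→{1,2}; (3,5)→{4,5,6}; (4,7)→{5,7}; (5,2)→{2,5}; (6,4)→{4}; (7,6)→{1,6}. Safe: 3. Place at column 3.
Columns [1, 3, 5, 7, 2, 4, 6], r−c [0, -1, -2, -3, 3, 2, 1], r+c [2, 5, 8, 11, 7, 10, 13] are all distinct, so no two queens attack.

(1,1) (2,3) (3,5) (4,7) (5,2) (6,4) (7,6)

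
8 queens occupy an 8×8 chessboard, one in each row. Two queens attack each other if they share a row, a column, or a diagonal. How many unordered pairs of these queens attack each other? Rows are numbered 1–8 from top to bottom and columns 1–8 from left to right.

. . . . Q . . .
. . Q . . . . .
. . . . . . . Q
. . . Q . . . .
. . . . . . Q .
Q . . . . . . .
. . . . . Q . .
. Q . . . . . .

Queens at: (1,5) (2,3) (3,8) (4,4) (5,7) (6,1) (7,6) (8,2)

All columns are distinct and no two queens satisfy |Δrow| = |Δcol|, so no pair attacks.

0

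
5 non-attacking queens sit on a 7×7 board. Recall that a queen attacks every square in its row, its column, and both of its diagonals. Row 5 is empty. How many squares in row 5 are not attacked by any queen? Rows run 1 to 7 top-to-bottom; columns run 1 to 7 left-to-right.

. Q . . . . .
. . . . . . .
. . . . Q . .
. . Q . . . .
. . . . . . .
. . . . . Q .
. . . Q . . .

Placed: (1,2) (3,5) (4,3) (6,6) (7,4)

(1,2) attacks row 5 at column 2 and diagonals 6.
(3,5) attacks row 5 at column 5 and diagonals 3, 7.
(4,3) attacks row 5 at column 3 and diagonals 2, 4.
(6,6) attacks row 5 at column 6 and diagonals 5, 7.
(7,4) attacks row 5 at column 4 and diagonals 2, 6.
Attacked columns: {2, 3, 4, 5, 6, 7}. Safe: {1}.

1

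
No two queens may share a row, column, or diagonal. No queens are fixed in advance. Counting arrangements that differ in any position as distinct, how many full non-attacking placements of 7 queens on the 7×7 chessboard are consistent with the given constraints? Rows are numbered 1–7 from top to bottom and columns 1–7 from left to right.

40

Branch on row 1: col 1 → 4; col 2 → 7; col 3 → 6; col 4 → 6; col 5 → 6; col 6 → 7; col 7 → 4.
Sum: 4 + 7 + 6 + 6 + 6 + 7 + 4 = 40.
(This is the classic 7-queens count.)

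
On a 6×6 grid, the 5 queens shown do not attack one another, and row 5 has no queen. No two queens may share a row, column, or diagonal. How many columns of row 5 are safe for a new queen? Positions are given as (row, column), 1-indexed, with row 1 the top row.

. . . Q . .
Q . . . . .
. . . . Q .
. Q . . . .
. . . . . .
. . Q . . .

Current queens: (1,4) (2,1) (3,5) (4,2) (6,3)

(1,4) attacks row 5 at column 4.
(2,1) attacks row 5 at column 1 and diagonals 4.
(3,5) attacks row 5 at column 5 and diagonals 3.
(4,2) attacks row 5 at column 2 and diagonals 1, 3.
(6,3) attacks row 5 at column 3 and diagonals 2, 4.
Attacked columns: {1, 2, 3, 4, 5}. Safe: {6}.

1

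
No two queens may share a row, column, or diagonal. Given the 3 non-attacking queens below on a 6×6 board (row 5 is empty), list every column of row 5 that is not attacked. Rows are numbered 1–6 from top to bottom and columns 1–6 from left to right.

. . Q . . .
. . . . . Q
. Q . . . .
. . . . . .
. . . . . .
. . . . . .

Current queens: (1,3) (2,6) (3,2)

columns 1, 5

(1,3) attacks row 5 at column 3.
(2,6) attacks row 5 at column 6 and diagonals 3.
(3,2) attacks row 5 at column 2 and diagonals 4.
Attacked columns: {2, 3, 4, 6}. Safe: {1, 5}.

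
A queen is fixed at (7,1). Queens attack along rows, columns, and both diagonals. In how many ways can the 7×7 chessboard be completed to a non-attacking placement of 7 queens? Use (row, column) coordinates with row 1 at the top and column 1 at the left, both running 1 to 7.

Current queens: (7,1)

4

Branch on row 1: col 2 → 0; col 3 → 1; col 4 → 1; col 5 → 1; col 6 → 1.
Sum: 0 + 1 + 1 + 1 + 1 = 4.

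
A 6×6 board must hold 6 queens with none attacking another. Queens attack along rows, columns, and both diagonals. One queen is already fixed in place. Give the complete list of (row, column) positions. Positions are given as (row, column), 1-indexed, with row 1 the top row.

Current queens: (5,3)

Row 1: attacked by (5,3)→{3}. Safe: 1, 2, 4, 5, 6. Place at column 2.
Row 2: attacked by (1,2)→{1,2,3}; (5,3)→{3,6}. Safe: 4, 5. Place at column 4.
Row 3: attacked by (1,2)→{2,4}; (2,4)→{3,4,5}; (5,3)→{1,3,5}. Safe: 6. Place at column 6.
Row 4: attacked by (1,2)→{2,5}; (2,4)→{2,4,6}; (3,6)→{5,6}; (5,3)→{2,3,4}. Safe: 1. Place at column 1.
Row 6: attacked by (1,2)→{2}; (2,4)→{4}; (3,6)→{3,6}; (4,1)→{1,3}; (5,3)→{2,3,4}. Safe: 5. Place at column 5.
Columns [2, 4, 6, 1, 3, 5], r−c [-1, -2, -3, 3, 2, 1], r+c [3, 6, 9, 5, 8, 11] are all distinct, so no two queens attack.

(1,2) (2,4) (3,6) (4,1) (5,3) (6,5)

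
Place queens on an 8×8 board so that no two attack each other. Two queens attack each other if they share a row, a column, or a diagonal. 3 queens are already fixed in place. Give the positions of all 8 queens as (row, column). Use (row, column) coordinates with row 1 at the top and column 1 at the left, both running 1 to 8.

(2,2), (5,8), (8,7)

Row 1: attacked by (2,2)→{1,2,3}; (5,8)→{4,8}; (8,7)→{7}. Safe: 5, 6. Place at column 5.
Row 3: attacked by (1,5)→{3,5,7}; (2,2)→{1,2,3}; (5,8)→{6,8}; (8,7)→{2,7}. Safe: 4. Place at column 4.
Row 4: attacked by (1,5)→{2,5,8}; (2,2)→{2,4}; (3,4)→{3,4,5}; (5,8)→{7,8}; (8,7)→{3,7}. Safe: 1, 6. Place at column 6.
Row 6: attacked by (1,5)→{5}; (2,2)→{2,6}; (3,4)→{1,4,7}; (4,6)→{4,6,8}; (5,8)→{7,8}; (8,7)→{5,7}. Safe: 3. Place at column 3.
Row 7: attacked by (1,5)→{5}; (2,2)→{2,7}; (3,4)→{4,8}; (4,6)→{3,6}; (5,8)→{6,8}; (6,3)→{2,3,4}; (8,7)→{6,7,8}. Safe: 1. Place at column 1.
Columns [5, 2, 4, 6, 8, 3, 1, 7], r−c [-4, 0, -1, -2, -3, 3, 6, 1], r+c [6, 4, 7, 10, 13, 9, 8, 15] are all distinct, so no two queens attack.

(1,5) (2,2) (3,4) (4,6) (5,8) (6,3) (7,1) (8,7)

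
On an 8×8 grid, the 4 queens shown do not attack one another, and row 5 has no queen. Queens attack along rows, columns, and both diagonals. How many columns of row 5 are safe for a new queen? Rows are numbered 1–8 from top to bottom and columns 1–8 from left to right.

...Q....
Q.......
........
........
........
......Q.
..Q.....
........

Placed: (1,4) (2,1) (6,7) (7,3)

(1,4) attacks row 5 at column 4 and diagonals 8.
(2,1) attacks row 5 at column 1 and diagonals 4.
(6,7) attacks row 5 at column 7 and diagonals 6, 8.
(7,3) attacks row 5 at column 3 and diagonals 1, 5.
Attacked columns: {1, 3, 4, 5, 6, 7, 8}. Safe: {2}.

1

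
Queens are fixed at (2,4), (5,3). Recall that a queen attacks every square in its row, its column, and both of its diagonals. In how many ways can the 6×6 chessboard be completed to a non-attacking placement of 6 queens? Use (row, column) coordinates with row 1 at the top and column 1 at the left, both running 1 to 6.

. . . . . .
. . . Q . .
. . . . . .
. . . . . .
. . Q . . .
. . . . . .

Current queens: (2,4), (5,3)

1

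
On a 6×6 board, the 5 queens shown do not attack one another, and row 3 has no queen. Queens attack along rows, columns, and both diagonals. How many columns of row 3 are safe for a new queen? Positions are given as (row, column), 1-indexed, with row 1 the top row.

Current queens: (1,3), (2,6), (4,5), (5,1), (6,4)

(1,3) attacks row 3 at column 3 and diagonals 1, 5.
(2,6) attacks row 3 at column 6 and diagonals 5.
(4,5) attacks row 3 at column 5 and diagonals 4, 6.
(5,1) attacks row 3 at column 1 and diagonals 3.
(6,4) attacks row 3 at column 4 and diagonals 1.
Attacked columns: {1, 3, 4, 5, 6}. Safe: {2}.

1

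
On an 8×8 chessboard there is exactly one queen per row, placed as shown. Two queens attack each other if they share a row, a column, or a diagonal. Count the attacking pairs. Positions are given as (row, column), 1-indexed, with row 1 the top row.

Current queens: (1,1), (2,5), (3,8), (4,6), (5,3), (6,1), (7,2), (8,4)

3

Same column: (1,1)–(6,1) (column 1).
Same diagonal: (2,5)–(6,1) (|2−6| = |5−1| = 4); (6,1)–(7,2) (|6−7| = |1−2| = 1).
Total attacking pairs: 3.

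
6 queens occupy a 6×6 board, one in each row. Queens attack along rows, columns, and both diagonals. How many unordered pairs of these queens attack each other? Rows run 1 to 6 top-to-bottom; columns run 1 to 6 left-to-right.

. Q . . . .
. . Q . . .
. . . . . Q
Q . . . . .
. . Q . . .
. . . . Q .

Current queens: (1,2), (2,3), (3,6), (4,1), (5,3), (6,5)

3

Same column: (2,3)–(5,3) (column 3).
Same diagonal: (1,2)–(2,3) (|1−2| = |2−3| = 1); (2,3)–(4,1) (|2−4| = |3−1| = 2).
Total attacking pairs: 3.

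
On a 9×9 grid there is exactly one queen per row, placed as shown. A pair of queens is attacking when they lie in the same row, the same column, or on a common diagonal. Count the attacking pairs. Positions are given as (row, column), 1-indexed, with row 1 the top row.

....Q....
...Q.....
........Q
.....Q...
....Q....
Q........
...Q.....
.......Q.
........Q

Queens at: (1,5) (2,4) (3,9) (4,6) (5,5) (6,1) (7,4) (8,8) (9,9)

9

Same column: (1,5)–(5,5) (column 5); (2,4)–(7,4) (column 4); (3,9)–(9,9) (column 9).
Same diagonal: (1,5)–(2,4) (|1−2| = |5−4| = 1); (2,4)–(4,6) (|2−4| = |4−6| = 2); (4,6)–(5,5) (|4−5| = |6−5| = 1); (5,5)–(8,8) (|5−8| = |5−8| = 3); (5,5)–(9,9) (|5−9| = |5−9| = 4); (8,8)–(9,9) (|8−9| = |8−9| = 1).
Total attacking pairs: 9.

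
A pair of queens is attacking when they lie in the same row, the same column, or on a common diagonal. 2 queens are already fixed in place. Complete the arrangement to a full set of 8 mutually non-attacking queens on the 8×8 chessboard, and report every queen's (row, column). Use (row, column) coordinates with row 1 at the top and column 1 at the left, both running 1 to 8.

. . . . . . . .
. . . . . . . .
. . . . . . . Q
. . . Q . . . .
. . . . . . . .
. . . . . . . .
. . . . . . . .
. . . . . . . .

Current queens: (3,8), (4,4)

(1,5) (2,3) (3,8) (4,4) (5,7) (6,1) (7,6) (8,2)

Row 1: attacked by (3,8)→{6,8}; (4,4)→{1,4,7}. Safe: 2, 3, 5. Place at column 5.
Row 2: attacked by (1,5)→{4,5,6}; (3,8)→{7,8}; (4,4)→{2,4,6}. Safe: 1, 3. Place at column 3.
Row 5: attacked by (1,5)→{1,5}; (2,3)→{3,6}; (3,8)→{6,8}; (4,4)→{3,4,5}. Safe: 2, 7. Place at column 7.
Row 6: attacked by (1,5)→{5}; (2,3)→{3,7}; (3,8)→{5,8}; (4,4)→{2,4,6}; (5,7)→{6,7,8}. Safe: 1. Place at column 1.
Row 7: attacked by (1,5)→{5}; (2,3)→{3,8}; (3,8)→{4,8}; (4,4)→{1,4,7}; (5,7)→{5,7}; (6,1)→{1,2}. Safe: 6. Place at column 6.
Row 8: attacked by (1,5)→{5}; (2,3)→{3}; (3,8)→{3,8}; (4,4)→{4,8}; (5,7)→{4,7}; (6,1)→{1,3}; (7,6)→{5,6,7}. Safe: 2. Place at column 2.
Columns [5, 3, 8, 4, 7, 1, 6, 2], r−c [-4, -1, -5, 0, -2, 5, 1, 6], r+c [6, 5, 11, 8, 12, 7, 13, 10] are all distinct, so no two queens attack.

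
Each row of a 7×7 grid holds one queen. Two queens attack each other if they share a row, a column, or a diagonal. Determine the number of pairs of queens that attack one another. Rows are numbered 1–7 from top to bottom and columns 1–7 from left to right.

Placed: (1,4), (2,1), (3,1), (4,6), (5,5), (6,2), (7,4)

Same column: (1,4)–(7,4) (column 4); (2,1)–(3,1) (column 1).
Same diagonal: (4,6)–(5,5) (|4−5| = |6−5| = 1).
Total attacking pairs: 3.

3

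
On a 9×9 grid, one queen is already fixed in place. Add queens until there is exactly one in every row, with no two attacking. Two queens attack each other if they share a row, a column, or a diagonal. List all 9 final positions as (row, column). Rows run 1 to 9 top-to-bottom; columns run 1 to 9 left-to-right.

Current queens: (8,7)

(1,6) (2,8) (3,1) (4,5) (5,9) (6,2) (7,4) (8,7) (9,3)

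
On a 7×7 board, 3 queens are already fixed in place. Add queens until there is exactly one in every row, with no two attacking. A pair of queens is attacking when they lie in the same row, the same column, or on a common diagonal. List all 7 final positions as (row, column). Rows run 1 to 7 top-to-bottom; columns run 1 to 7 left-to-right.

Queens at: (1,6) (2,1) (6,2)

(1,6) (2,1) (3,3) (4,5) (5,7) (6,2) (7,4)

Row 3: attacked by (1,6)→{4,6}; (2,1)→{1,2}; (6,2)→{2,5}. Safe: 3, 7. Place at column 3.
Row 4: attacked by (1,6)→{3,6}; (2,1)→{1,3}; (3,3)→{2,3,4}; (6,2)→{2,4}. Safe: 5, 7. Place at column 5.
Row 5: attacked by (1,6)→{2,6}; (2,1)→{1,4}; (3,3)→{1,3,5}; (4,5)→{4,5,6}; (6,2)→{1,2,3}. Safe: 7. Place at column 7.
Row 7: attacked by (1,6)→{6}; (2,1)→{1,6}; (3,3)→{3,7}; (4,5)→{2,5}; (5,7)→{5,7}; (6,2)→{1,2,3}. Safe: 4. Place at column 4.
Columns [6, 1, 3, 5, 7, 2, 4], r−c [-5, 1, 0, -1, -2, 4, 3], r+c [7, 3, 6, 9, 12, 8, 11] are all distinct, so no two queens attack.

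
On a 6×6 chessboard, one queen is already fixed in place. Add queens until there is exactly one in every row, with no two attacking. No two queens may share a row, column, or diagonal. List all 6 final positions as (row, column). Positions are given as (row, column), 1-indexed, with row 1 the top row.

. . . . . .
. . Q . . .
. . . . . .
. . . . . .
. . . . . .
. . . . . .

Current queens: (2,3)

(1,5) (2,3) (3,1) (4,6) (5,4) (6,2)

Row 1: attacked by (2,3)→{2,3,4}. Safe: 1, 5, 6. Place at column 5.
Row 3: attacked by (1,5)→{3,5}; (2,3)→{2,3,4}. Safe: 1, 6. Place at column 1.
Row 4: attacked by (1,5)→{2,5}; (2,3)→{1,3,5}; (3,1)→{1,2}. Safe: 4, 6. Place at column 6.
Row 5: attacked by (1,5)→{1,5}; (2,3)→{3,6}; (3,1)→{1,3}; (4,6)→{5,6}. Safe: 2, 4. Place at column 4.
Row 6: attacked by (1,5)→{5}; (2,3)→{3}; (3,1)→{1,4}; (4,6)→{4,6}; (5,4)→{3,4,5}. Safe: 2. Place at column 2.
Columns [5, 3, 1, 6, 4, 2], r−c [-4, -1, 2, -2, 1, 4], r+c [6, 5, 4, 10, 9, 8] are all distinct, so no two queens attack.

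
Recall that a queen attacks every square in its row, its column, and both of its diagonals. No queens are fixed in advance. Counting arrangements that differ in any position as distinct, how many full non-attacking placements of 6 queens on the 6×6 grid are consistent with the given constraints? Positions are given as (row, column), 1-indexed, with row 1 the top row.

Branch on row 1: col 1 → 0; col 2 → 1; col 3 → 1; col 4 → 1; col 5 → 1; col 6 → 0.
Sum: 0 + 1 + 1 + 1 + 1 + 0 = 4.
(This is the classic 6-queens count.)

4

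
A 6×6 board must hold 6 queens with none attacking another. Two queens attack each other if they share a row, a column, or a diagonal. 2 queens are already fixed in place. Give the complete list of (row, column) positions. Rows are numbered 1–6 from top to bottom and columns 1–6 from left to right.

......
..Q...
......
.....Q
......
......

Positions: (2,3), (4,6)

(1,5) (2,3) (3,1) (4,6) (5,4) (6,2)

Row 1: attacked by (2,3)→{2,3,4}; (4,6)→{3,6}. Safe: 1, 5. Place at column 5.
Row 3: attacked by (1,5)→{3,5}; (2,3)→{2,3,4}; (4,6)→{5,6}. Safe: 1. Place at column 1.
Row 5: attacked by (1,5)→{1,5}; (2,3)→{3,6}; (3,1)→{1,3}; (4,6)→{5,6}. Safe: 2, 4. Place at column 4.
Row 6: attacked by (1,5)→{5}; (2,3)→{3}; (3,1)→{1,4}; (4,6)→{4,6}; (5,4)→{3,4,5}. Safe: 2. Place at column 2.
Columns [5, 3, 1, 6, 4, 2], r−c [-4, -1, 2, -2, 1, 4], r+c [6, 5, 4, 10, 9, 8] are all distinct, so no two queens attack.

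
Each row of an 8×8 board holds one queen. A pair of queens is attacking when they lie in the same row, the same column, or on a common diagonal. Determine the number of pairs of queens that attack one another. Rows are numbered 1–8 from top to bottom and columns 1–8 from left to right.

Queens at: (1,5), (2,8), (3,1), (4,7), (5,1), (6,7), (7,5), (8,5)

8

Same column: (1,5)–(7,5) (column 5); (1,5)–(8,5) (column 5); (3,1)–(5,1) (column 1); (4,7)–(6,7) (column 7); (7,5)–(8,5) (column 5).
Same diagonal: (1,5)–(5,1) (|1−5| = |5−1| = 4); (3,1)–(7,5) (|3−7| = |1−5| = 4); (6,7)–(8,5) (|6−8| = |7−5| = 2).
Total attacking pairs: 8.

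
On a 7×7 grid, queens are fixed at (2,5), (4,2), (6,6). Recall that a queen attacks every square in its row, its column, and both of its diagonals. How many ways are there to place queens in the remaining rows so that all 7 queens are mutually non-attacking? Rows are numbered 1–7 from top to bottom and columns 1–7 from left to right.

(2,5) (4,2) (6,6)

Branch on row 1: col 3 → 1; col 7 → 0.
Sum: 1 + 0 = 1.

1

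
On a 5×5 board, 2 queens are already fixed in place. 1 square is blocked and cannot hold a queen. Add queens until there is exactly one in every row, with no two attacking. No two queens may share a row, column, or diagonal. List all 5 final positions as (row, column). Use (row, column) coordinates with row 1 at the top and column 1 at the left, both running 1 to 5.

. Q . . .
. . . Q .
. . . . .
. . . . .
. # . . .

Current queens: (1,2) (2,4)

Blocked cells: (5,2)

(1,2) (2,4) (3,1) (4,3) (5,5)

Row 3: attacked by (1,2)→{2,4}; (2,4)→{3,4,5}. Safe: 1. Place at column 1.
Row 4: attacked by (1,2)→{2,5}; (2,4)→{2,4}; (3,1)→{1,2}. Safe: 3. Place at column 3.
Row 5: attacked by (1,2)→{2}; (2,4)→{1,4}; (3,1)→{1,3}; (4,3)→{2,3,4}. Blocked: 2. Safe: 5. Place at column 5.
Columns [2, 4, 1, 3, 5], r−c [-1, -2, 2, 1, 0], r+c [3, 6, 4, 7, 10] are all distinct, so no two queens attack.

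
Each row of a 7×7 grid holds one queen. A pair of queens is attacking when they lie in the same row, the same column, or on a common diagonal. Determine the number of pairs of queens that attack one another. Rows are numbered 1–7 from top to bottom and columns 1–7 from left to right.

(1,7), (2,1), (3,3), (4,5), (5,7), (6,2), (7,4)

Same column: (1,7)–(5,7) (column 7).
Same diagonal: (1,7)–(6,2) (|1−6| = |7−2| = 5).
Total attacking pairs: 2.

2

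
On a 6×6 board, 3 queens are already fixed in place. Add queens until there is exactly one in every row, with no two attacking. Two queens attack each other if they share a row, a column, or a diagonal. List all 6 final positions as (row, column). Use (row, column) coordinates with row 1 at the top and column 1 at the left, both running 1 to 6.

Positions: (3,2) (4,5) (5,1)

(1,3) (2,6) (3,2) (4,5) (5,1) (6,4)

Row 1: attacked by (3,2)→{2,4}; (4,5)→{2,5}; (5,1)→{1,5}. Safe: 3, 6. Place at column 3.
Row 2: attacked by (1,3)→{2,3,4}; (3,2)→{1,2,3}; (4,5)→{3,5}; (5,1)→{1,4}. Safe: 6. Place at column 6.
Row 6: attacked by (1,3)→{3}; (2,6)→{2,6}; (3,2)→{2,5}; (4,5)→{3,5}; (5,1)→{1,2}. Safe: 4. Place at column 4.
Columns [3, 6, 2, 5, 1, 4], r−c [-2, -4, 1, -1, 4, 2], r+c [4, 8, 5, 9, 6, 10] are all distinct, so no two queens attack.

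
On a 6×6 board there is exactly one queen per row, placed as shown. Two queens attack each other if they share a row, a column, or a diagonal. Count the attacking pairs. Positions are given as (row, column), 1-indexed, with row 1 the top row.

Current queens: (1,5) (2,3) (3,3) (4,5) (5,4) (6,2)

5

Same column: (1,5)–(4,5) (column 5); (2,3)–(3,3) (column 3).
Same diagonal: (1,5)–(3,3) (|1−3| = |5−3| = 2); (2,3)–(4,5) (|2−4| = |3−5| = 2); (4,5)–(5,4) (|4−5| = |5−4| = 1).
Total attacking pairs: 5.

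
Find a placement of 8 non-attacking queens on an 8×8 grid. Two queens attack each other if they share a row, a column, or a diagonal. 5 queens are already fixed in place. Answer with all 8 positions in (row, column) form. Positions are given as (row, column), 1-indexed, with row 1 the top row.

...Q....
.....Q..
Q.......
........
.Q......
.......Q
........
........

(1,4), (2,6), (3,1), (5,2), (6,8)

(1,4) (2,6) (3,1) (4,5) (5,2) (6,8) (7,3) (8,7)

Row 4: attacked by (1,4)→{1,4,7}; (2,6)→{4,6,8}; (3,1)→{1,2}; (5,2)→{1,2,3}; (6,8)→{6,8}. Safe: 5. Place at column 5.
Row 7: attacked by (1,4)→{4}; (2,6)→{1,6}; (3,1)→{1,5}; (4,5)→{2,5,8}; (5,2)→{2,4}; (6,8)→{7,8}. Safe: 3. Place at column 3.
Row 8: attacked by (1,4)→{4}; (2,6)→{6}; (3,1)→{1,6}; (4,5)→{1,5}; (5,2)→{2,5}; (6,8)→{6,8}; (7,3)→{2,3,4}. Safe: 7. Place at column 7.
Columns [4, 6, 1, 5, 2, 8, 3, 7], r−c [-3, -4, 2, -1, 3, -2, 4, 1], r+c [5, 8, 4, 9, 7, 14, 10, 15] are all distinct, so no two queens attack.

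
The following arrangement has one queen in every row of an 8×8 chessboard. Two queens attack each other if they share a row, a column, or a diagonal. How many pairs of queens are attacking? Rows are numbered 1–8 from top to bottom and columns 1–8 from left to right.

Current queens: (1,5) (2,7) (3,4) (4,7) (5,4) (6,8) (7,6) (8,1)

Same column: (2,7)–(4,7) (column 7); (3,4)–(5,4) (column 4).
Same diagonal: (2,7)–(5,4) (|2−5| = |7−4| = 3); (2,7)–(8,1) (|2−8| = |7−1| = 6); (5,4)–(7,6) (|5−7| = |4−6| = 2); (5,4)–(8,1) (|5−8| = |4−1| = 3).
Total attacking pairs: 6.

6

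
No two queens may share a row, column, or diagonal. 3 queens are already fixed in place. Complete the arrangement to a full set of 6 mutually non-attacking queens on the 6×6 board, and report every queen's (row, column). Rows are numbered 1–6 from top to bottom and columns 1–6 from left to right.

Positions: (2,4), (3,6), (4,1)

(1,2) (2,4) (3,6) (4,1) (5,3) (6,5)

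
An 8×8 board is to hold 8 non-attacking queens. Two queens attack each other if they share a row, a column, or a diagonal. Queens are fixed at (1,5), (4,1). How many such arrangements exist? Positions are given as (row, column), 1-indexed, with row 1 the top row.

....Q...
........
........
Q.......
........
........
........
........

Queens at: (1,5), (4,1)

Branch on row 2: col 2 → 2; col 7 → 1; col 8 → 2.
Sum: 2 + 1 + 2 = 5.

5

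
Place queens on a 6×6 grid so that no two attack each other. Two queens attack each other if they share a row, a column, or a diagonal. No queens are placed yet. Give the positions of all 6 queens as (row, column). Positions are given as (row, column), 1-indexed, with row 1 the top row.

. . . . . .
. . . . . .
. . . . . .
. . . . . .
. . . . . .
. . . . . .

(1,4) (2,1) (3,5) (4,2) (5,6) (6,3)

Row 1: Safe: 1, 2, 3, 4, 5, 6. Place at column 4.
Row 2: attacked by (1,4)→{3,4,5}. Safe: 1, 2, 6. Place at column 1.
Row 3: attacked by (1,4)→{2,4,6}; (2,1)→{1,2}. Safe: 3, 5. Place at column 5.
Row 4: attacked by (1,4)→{1,4}; (2,1)→{1,3}; (3,5)→{4,5,6}. Safe: 2. Place at column 2.
Row 5: attacked by (1,4)→{4}; (2,1)→{1,4}; (3,5)→{3,5}; (4,2)→{1,2,3}. Safe: 6. Place at column 6.
Row 6: attacked by (1,4)→{4}; (2,1)→{1,5}; (3,5)→{2,5}; (4,2)→{2,4}; (5,6)→{5,6}. Safe: 3. Place at column 3.
Columns [4, 1, 5, 2, 6, 3], r−c [-3, 1, -2, 2, -1, 3], r+c [5, 3, 8, 6, 11, 9] are all distinct, so no two queens attack.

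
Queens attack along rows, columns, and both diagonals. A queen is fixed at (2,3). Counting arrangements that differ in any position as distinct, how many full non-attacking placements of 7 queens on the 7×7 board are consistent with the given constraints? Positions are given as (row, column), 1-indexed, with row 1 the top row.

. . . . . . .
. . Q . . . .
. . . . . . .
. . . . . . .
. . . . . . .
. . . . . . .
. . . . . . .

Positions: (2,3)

Branch on row 1: col 1 → 1; col 5 → 1; col 6 → 3; col 7 → 1.
Sum: 1 + 1 + 3 + 1 = 6.

6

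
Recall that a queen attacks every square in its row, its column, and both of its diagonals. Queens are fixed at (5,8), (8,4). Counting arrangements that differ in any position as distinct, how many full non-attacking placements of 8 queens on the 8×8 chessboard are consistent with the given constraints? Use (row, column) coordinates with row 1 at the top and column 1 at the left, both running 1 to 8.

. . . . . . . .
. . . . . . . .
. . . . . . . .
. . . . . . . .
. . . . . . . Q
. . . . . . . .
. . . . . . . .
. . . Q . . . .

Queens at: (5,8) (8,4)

5

Branch on row 1: col 1 → 0; col 2 → 1; col 3 → 1; col 5 → 0; col 6 → 2; col 7 → 1.
Sum: 0 + 1 + 1 + 0 + 2 + 1 = 5.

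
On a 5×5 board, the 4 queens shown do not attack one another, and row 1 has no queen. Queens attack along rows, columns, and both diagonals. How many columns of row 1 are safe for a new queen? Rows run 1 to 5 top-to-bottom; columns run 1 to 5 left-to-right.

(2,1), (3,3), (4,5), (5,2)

1

(2,1) attacks row 1 at column 1 and diagonals 2.
(3,3) attacks row 1 at column 3 and diagonals 1, 5.
(4,5) attacks row 1 at column 5 and diagonals 2.
(5,2) attacks row 1 at column 2.
Attacked columns: {1, 2, 3, 5}. Safe: {4}.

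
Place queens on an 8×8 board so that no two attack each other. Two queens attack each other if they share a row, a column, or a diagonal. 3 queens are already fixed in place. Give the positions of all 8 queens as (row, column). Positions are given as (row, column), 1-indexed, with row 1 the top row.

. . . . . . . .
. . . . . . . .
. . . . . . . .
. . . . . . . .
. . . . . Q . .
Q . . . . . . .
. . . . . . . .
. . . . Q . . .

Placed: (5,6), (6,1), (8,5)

Row 1: attacked by (5,6)→{2,6}; (6,1)→{1,6}; (8,5)→{5}. Safe: 3, 4, 7, 8. Place at column 7.
Row 2: attacked by (1,7)→{6,7,8}; (5,6)→{3,6}; (6,1)→{1,5}; (8,5)→{5}. Safe: 2, 4. Place at column 4.
Row 3: attacked by (1,7)→{5,7}; (2,4)→{3,4,5}; (5,6)→{4,6,8}; (6,1)→{1,4}; (8,5)→{5}. Safe: 2. Place at column 2.
Row 4: attacked by (1,7)→{4,7}; (2,4)→{2,4,6}; (3,2)→{1,2,3}; (5,6)→{5,6,7}; (6,1)→{1,3}; (8,5)→{1,5}. Safe: 8. Place at column 8.
Row 7: attacked by (1,7)→{1,7}; (2,4)→{4}; (3,2)→{2,6}; (4,8)→{5,8}; (5,6)→{4,6,8}; (6,1)→{1,2}; (8,5)→{4,5,6}. Safe: 3. Place at column 3.
Columns [7, 4, 2, 8, 6, 1, 3, 5], r−c [-6, -2, 1, -4, -1, 5, 4, 3], r+c [8, 6, 5, 12, 11, 7, 10, 13] are all distinct, so no two queens attack.

(1,7) (2,4) (3,2) (4,8) (5,6) (6,1) (7,3) (8,5)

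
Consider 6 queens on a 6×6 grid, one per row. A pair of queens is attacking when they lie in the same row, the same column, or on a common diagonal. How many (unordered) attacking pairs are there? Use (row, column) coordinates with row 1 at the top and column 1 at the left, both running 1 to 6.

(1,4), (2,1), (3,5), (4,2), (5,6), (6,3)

All columns are distinct and no two queens satisfy |Δrow| = |Δcol|, so no pair attacks.

0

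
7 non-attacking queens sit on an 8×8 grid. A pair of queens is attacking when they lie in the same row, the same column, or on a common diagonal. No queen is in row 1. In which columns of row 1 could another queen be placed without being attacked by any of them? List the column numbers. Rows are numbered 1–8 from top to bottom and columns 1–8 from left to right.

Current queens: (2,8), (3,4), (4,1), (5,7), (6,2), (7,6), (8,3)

columns 5

(2,8) attacks row 1 at column 8 and diagonals 7.
(3,4) attacks row 1 at column 4 and diagonals 2, 6.
(4,1) attacks row 1 at column 1 and diagonals 4.
(5,7) attacks row 1 at column 7 and diagonals 3.
(6,2) attacks row 1 at column 2 and diagonals 7.
(7,6) attacks row 1 at column 6.
(8,3) attacks row 1 at column 3.
Attacked columns: {1, 2, 3, 4, 6, 7, 8}. Safe: {5}.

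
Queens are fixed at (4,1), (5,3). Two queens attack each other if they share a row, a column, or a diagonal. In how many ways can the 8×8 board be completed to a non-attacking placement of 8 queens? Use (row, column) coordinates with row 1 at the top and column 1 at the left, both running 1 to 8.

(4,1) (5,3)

6

Branch on row 1: col 2 → 2; col 5 → 2; col 6 → 2; col 8 → 0.
Sum: 2 + 2 + 2 + 0 = 6.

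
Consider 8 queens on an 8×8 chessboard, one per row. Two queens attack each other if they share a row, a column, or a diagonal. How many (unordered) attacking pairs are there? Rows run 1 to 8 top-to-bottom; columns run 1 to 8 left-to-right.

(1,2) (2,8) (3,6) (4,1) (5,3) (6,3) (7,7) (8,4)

3

Same column: (5,3)–(6,3) (column 3).
Same diagonal: (3,6)–(6,3) (|3−6| = |6−3| = 3); (4,1)–(6,3) (|4−6| = |1−3| = 2).
Total attacking pairs: 3.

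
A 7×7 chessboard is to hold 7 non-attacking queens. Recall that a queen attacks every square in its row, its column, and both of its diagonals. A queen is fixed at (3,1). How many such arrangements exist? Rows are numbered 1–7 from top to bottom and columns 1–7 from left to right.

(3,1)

6

Branch on row 1: col 2 → 2; col 4 → 1; col 5 → 1; col 6 → 1; col 7 → 1.
Sum: 2 + 1 + 1 + 1 + 1 = 6.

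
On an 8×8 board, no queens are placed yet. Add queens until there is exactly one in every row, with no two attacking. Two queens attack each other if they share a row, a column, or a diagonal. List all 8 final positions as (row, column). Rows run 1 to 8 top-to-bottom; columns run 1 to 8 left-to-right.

Row 1: Safe: 1, 2, 3, 4, 5, 6, 7, 8. Place at column 6.
Row 2: attacked by (1,6)→{5,6,7}. Safe: 1, 2, 3, 4, 8. Place at column 4.
Row 3: attacked by (1,6)→{4,6,8}; (2,4)→{3,4,5}. Safe: 1, 2, 7. Place at column 1.
Row 4: attacked by (1,6)→{3,6}; (2,4)→{2,4,6}; (3,1)→{1,2}. Safe: 5, 7, 8. Place at column 5.
Row 5: attacked by (1,6)→{2,6}; (2,4)→{1,4,7}; (3,1)→{1,3}; (4,5)→{4,5,6}. Safe: 8. Place at column 8.
Row 6: attacked by (1,6)→{1,6}; (2,4)→{4,8}; (3,1)→{1,4}; (4,5)→{3,5,7}; (5,8)→{7,8}. Safe: 2. Place at column 2.
Row 7: attacked by (1,6)→{6}; (2,4)→{4}; (3,1)→{1,5}; (4,5)→{2,5,8}; (5,8)→{6,8}; (6,2)→{1,2,3}. Safe: 7. Place at column 7.
Row 8: attacked by (1,6)→{6}; (2,4)→{4}; (3,1)→{1,6}; (4,5)→{1,5}; (5,8)→{5,8}; (6,2)→{2,4}; (7,7)→{6,7,8}. Safe: 3. Place at column 3.
Columns [6, 4, 1, 5, 8, 2, 7, 3], r−c [-5, -2, 2, -1, -3, 4, 0, 5], r+c [7, 6, 4, 9, 13, 8, 14, 11] are all distinct, so no two queens attack.

(1,6) (2,4) (3,1) (4,5) (5,8) (6,2) (7,7) (8,3)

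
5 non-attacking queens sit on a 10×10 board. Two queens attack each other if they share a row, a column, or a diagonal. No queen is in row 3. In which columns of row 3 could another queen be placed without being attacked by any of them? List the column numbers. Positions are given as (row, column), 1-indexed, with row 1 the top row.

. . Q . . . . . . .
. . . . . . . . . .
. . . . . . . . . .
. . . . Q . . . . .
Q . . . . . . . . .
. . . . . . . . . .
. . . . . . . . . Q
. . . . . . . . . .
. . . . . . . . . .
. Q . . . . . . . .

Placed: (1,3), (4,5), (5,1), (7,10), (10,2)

(1,3) attacks row 3 at column 3 and diagonals 1, 5.
(4,5) attacks row 3 at column 5 and diagonals 4, 6.
(5,1) attacks row 3 at column 1 and diagonals 3.
(7,10) attacks row 3 at column 10 and diagonals 6.
(10,2) attacks row 3 at column 2 and diagonals 9.
Attacked columns: {1, 2, 3, 4, 5, 6, 9, 10}. Safe: {7, 8}.

columns 7, 8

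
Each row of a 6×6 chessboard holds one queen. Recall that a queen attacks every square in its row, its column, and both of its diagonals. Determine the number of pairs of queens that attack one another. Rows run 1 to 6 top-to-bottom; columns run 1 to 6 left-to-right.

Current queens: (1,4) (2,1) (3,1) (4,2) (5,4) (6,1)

6

Same column: (1,4)–(5,4) (column 4); (2,1)–(3,1) (column 1); (2,1)–(6,1) (column 1); (3,1)–(6,1) (column 1).
Same diagonal: (2,1)–(5,4) (|2−5| = |1−4| = 3); (3,1)–(4,2) (|3−4| = |1−2| = 1).
Total attacking pairs: 6.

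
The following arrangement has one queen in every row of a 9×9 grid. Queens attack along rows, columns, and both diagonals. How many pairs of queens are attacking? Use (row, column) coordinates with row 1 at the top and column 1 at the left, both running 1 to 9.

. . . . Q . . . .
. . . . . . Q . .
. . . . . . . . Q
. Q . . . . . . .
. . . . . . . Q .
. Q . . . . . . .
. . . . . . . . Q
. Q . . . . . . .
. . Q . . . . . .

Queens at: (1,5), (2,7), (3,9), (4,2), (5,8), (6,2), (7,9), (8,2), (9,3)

7

Same column: (3,9)–(7,9) (column 9); (4,2)–(6,2) (column 2); (4,2)–(8,2) (column 2); (6,2)–(8,2) (column 2).
Same diagonal: (1,5)–(4,2) (|1−4| = |5−2| = 3); (3,9)–(9,3) (|3−9| = |9−3| = 6); (8,2)–(9,3) (|8−9| = |2−3| = 1).
Total attacking pairs: 7.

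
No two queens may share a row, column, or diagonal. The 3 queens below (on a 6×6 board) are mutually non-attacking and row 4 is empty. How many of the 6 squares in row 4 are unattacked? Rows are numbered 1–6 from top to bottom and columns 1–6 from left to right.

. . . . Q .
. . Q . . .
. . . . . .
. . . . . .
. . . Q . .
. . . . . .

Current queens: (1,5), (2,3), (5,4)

1

(1,5) attacks row 4 at column 5 and diagonals 2.
(2,3) attacks row 4 at column 3 and diagonals 1, 5.
(5,4) attacks row 4 at column 4 and diagonals 3, 5.
Attacked columns: {1, 2, 3, 4, 5}. Safe: {6}.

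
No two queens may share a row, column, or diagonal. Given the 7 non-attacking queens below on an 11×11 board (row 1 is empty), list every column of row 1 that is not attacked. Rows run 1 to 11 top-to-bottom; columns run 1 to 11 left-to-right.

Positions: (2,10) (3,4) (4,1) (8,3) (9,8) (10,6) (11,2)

(2,10) attacks row 1 at column 10 and diagonals 9, 11.
(3,4) attacks row 1 at column 4 and diagonals 2, 6.
(4,1) attacks row 1 at column 1 and diagonals 4.
(8,3) attacks row 1 at column 3 and diagonals 10.
(9,8) attacks row 1 at column 8.
(10,6) attacks row 1 at column 6.
(11,2) attacks row 1 at column 2.
Attacked columns: {1, 2, 3, 4, 6, 8, 9, 10, 11}. Safe: {5, 7}.

columns 5, 7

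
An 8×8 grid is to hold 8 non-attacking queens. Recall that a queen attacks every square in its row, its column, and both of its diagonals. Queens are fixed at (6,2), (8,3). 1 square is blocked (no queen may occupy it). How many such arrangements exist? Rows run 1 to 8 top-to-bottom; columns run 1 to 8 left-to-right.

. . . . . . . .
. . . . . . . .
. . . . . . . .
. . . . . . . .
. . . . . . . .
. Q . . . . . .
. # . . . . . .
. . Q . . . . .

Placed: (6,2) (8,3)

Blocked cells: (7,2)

Branch on row 1: col 1 → 1; col 4 → 2; col 5 → 2; col 6 → 2; col 8 → 0.
Sum: 1 + 2 + 2 + 2 + 0 = 7.

7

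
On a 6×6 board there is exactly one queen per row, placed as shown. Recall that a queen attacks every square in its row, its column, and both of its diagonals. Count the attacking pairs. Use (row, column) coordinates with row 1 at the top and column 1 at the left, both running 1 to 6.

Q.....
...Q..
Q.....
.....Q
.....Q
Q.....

5

Same column: (1,1)–(3,1) (column 1); (1,1)–(6,1) (column 1); (3,1)–(6,1) (column 1); (4,6)–(5,6) (column 6).
Same diagonal: (2,4)–(4,6) (|2−4| = |4−6| = 2).
Total attacking pairs: 5.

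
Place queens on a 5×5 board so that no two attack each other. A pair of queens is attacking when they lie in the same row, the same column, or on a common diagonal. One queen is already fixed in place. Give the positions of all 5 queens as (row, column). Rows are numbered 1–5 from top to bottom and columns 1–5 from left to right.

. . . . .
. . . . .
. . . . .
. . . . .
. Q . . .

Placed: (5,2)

Row 1: attacked by (5,2)→{2}. Safe: 1, 3, 4, 5. Place at column 5.
Row 2: attacked by (1,5)→{4,5}; (5,2)→{2,5}. Safe: 1, 3. Place at column 3.
Row 3: attacked by (1,5)→{3,5}; (2,3)→{2,3,4}; (5,2)→{2,4}. Safe: 1. Place at column 1.
Row 4: attacked by (1,5)→{2,5}; (2,3)→{1,3,5}; (3,1)→{1,2}; (5,2)→{1,2,3}. Safe: 4. Place at column 4.
Columns [5, 3, 1, 4, 2], r−c [-4, -1, 2, 0, 3], r+c [6, 5, 4, 8, 7] are all distinct, so no two queens attack.

(1,5) (2,3) (3,1) (4,4) (5,2)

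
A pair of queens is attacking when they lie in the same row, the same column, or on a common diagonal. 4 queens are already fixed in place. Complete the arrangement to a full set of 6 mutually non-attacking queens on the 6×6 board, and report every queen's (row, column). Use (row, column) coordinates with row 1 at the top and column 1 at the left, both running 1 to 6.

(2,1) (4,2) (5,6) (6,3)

(1,4) (2,1) (3,5) (4,2) (5,6) (6,3)

Row 1: attacked by (2,1)→{1,2}; (4,2)→{2,5}; (5,6)→{2,6}; (6,3)→{3}. Safe: 4. Place at column 4.
Row 3: attacked by (1,4)→{2,4,6}; (2,1)→{1,2}; (4,2)→{1,2,3}; (5,6)→{4,6}; (6,3)→{3,6}. Safe: 5. Place at column 5.
Columns [4, 1, 5, 2, 6, 3], r−c [-3, 1, -2, 2, -1, 3], r+c [5, 3, 8, 6, 11, 9] are all distinct, so no two queens attack.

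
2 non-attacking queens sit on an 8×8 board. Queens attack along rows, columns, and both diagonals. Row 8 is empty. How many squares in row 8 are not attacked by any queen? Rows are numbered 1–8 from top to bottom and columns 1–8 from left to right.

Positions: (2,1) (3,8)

(2,1) attacks row 8 at column 1 and diagonals 7.
(3,8) attacks row 8 at column 8 and diagonals 3.
Attacked columns: {1, 3, 7, 8}. Safe: {2, 4, 5, 6}.

4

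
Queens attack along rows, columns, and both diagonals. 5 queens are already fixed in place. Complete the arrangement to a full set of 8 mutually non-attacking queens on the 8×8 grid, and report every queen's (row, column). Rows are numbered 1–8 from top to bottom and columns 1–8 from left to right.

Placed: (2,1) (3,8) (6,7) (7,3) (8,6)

(1,5) (2,1) (3,8) (4,4) (5,2) (6,7) (7,3) (8,6)

Row 1: attacked by (2,1)→{1,2}; (3,8)→{6,8}; (6,7)→{2,7}; (7,3)→{3}; (8,6)→{6}. Safe: 4, 5. Place at column 5.
Row 4: attacked by (1,5)→{2,5,8}; (2,1)→{1,3}; (3,8)→{7,8}; (6,7)→{5,7}; (7,3)→{3,6}; (8,6)→{2,6}. Safe: 4. Place at column 4.
Row 5: attacked by (1,5)→{1,5}; (2,1)→{1,4}; (3,8)→{6,8}; (4,4)→{3,4,5}; (6,7)→{6,7,8}; (7,3)→{1,3,5}; (8,6)→{3,6}. Safe: 2. Place at column 2.
Columns [5, 1, 8, 4, 2, 7, 3, 6], r−c [-4, 1, -5, 0, 3, -1, 4, 2], r+c [6, 3, 11, 8, 7, 13, 10, 14] are all distinct, so no two queens attack.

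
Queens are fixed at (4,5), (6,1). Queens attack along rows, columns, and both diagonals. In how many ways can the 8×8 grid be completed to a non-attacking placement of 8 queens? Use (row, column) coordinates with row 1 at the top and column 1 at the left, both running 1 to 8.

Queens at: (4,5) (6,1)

Branch on row 1: col 3 → 1; col 4 → 1; col 7 → 1.
Sum: 1 + 1 + 1 = 3.

3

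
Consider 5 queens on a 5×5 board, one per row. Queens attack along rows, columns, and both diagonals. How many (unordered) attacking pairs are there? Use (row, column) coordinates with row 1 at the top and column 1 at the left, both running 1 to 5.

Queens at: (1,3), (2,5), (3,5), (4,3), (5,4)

Same column: (1,3)–(4,3) (column 3); (2,5)–(3,5) (column 5).
Same diagonal: (1,3)–(3,5) (|1−3| = |3−5| = 2); (2,5)–(4,3) (|2−4| = |5−3| = 2); (4,3)–(5,4) (|4−5| = |3−4| = 1).
Total attacking pairs: 5.

5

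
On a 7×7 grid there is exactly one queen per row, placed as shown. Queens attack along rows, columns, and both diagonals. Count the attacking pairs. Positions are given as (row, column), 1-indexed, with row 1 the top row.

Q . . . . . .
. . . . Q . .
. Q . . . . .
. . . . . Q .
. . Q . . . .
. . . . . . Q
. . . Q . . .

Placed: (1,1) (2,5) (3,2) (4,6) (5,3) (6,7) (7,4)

0

All columns are distinct and no two queens satisfy |Δrow| = |Δcol|, so no pair attacks.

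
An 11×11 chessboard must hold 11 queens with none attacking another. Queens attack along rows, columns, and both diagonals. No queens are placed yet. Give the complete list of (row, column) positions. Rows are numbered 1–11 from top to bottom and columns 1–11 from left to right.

Row 1: Safe: 1, 2, 3, 4, 5, 6, 7, 8, 9, 10, 11. Place at column 3.
Row 2: attacked by (1,3)→{2,3,4}. Safe: 1, 5, 6, 7, 8, 9, 10, 11. Place at column 7.
Row 3: attacked by (1,3)→{1,3,5}; (2,7)→{6,7,8}. Safe: 2, 4, 9, 10, 11. Place at column 10.
Row 4: attacked by (1,3)→{3,6}; (2,7)→{5,7,9}; (3,10)→{9,10,11}. Safe: 1, 2, 4, 8. Place at column 8.
Row 5: attacked by (1,3)→{3,7}; (2,7)→{4,7,10}; (3,10)→{8,10}; (4,8)→{7,8,9}. Safe: 1, 2, 5, 6, 11. Place at column 2.
Row 6: attacked by (1,3)→{3,8}; (2,7)→{3,7,11}; (3,10)→{7,10}; (4,8)→{6,8,10}; (5,2)→{1,2,3}. Safe: 4, 5, 9. Place at column 5.
Row 7: attacked by (1,3)→{3,9}; (2,7)→{2,7}; (3,10)→{6,10}; (4,8)→{5,8,11}; (5,2)→{2,4}; (6,5)→{4,5,6}. Safe: 1. Place at column 1.
Row 8: attacked by (1,3)→{3,10}; (2,7)→{1,7}; (3,10)→{5,10}; (4,8)→{4,8}; (5,2)→{2,5}; (6,5)→{3,5,7}; (7,1)→{1,2}. Safe: 6, 9, 11. Place at column 6.
Row 9: attacked by (1,3)→{3,11}; (2,7)→{7}; (3,10)→{4,10}; (4,8)→{3,8}; (5,2)→{2,6}; (6,5)→{2,5,8}; (7,1)→{1,3}; (8,6)→{5,6,7}. Safe: 9. Place at column 9.
Row 10: attacked by (1,3)→{3}; (2,7)→{7}; (3,10)→{3,10}; (4,8)→{2,8}; (5,2)→{2,7}; (6,5)→{1,5,9}; (7,1)→{1,4}; (8,6)→{4,6,8}; (9,9)→{8,9,10}. Safe: 11. Place at column 11.
Row 11: attacked by (1,3)→{3}; (2,7)→{7}; (3,10)→{2,10}; (4,8)→{1,8}; (5,2)→{2,8}; (6,5)→{5,10}; (7,1)→{1,5}; (8,6)→{3,6,9}; (9,9)→{7,9,11}; (10,11)→{10,11}. Safe: 4. Place at column 4.
Columns [3, 7, 10, 8, 2, 5, 1, 6, 9, 11, 4], r−c [-2, -5, -7, -4, 3, 1, 6, 2, 0, -1, 7], r+c [4, 9, 13, 12, 7, 11, 8, 14, 18, 21, 15] are all distinct, so no two queens attack.

(1,3) (2,7) (3,10) (4,8) (5,2) (6,5) (7,1) (8,6) (9,9) (10,11) (11,4)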